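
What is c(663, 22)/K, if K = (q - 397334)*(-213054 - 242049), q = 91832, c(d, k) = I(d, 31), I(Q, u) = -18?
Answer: -1/7724159817 ≈ -1.2946e-10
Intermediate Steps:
c(d, k) = -18
K = 139034876706 (K = (91832 - 397334)*(-213054 - 242049) = -305502*(-455103) = 139034876706)
c(663, 22)/K = -18/139034876706 = -18*1/139034876706 = -1/7724159817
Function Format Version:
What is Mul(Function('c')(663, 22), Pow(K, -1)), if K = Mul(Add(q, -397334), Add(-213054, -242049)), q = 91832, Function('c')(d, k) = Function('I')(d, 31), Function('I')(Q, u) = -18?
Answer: Rational(-1, 7724159817) ≈ -1.2946e-10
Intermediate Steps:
Function('c')(d, k) = -18
K = 139034876706 (K = Mul(Add(91832, -397334), Add(-213054, -242049)) = Mul(-305502, -455103) = 139034876706)
Mul(Function('c')(663, 22), Pow(K, -1)) = Mul(-18, Pow(139034876706, -1)) = Mul(-18, Rational(1, 139034876706)) = Rational(-1, 7724159817)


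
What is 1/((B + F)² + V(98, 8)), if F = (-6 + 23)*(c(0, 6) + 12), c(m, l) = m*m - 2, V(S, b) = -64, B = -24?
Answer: 1/21252 ≈ 4.7054e-5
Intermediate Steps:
c(m, l) = -2 + m² (c(m, l) = m² - 2 = -2 + m²)
F = 170 (F = (-6 + 23)*((-2 + 0²) + 12) = 17*((-2 + 0) + 12) = 17*(-2 + 12) = 17*10 = 170)
1/((B + F)² + V(98, 8)) = 1/((-24 + 170)² - 64) = 1/(146² - 64) = 1/(21316 - 64) = 1/21252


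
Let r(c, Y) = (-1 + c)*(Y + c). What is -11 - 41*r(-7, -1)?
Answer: -2635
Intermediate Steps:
-11 - 41*r(-7, -1) = -11 - 41*((-7)**2 - 1*(-1) - 1*(-7) - 1*(-7)) = -11 - 41*(49 + 1 + 7 + 7) = -11 - 41*64 = -11 - 2624 = -2635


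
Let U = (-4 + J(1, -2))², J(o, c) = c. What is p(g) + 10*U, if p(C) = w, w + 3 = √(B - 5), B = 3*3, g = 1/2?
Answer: 359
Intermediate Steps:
g = ½ ≈ 0.50000
B = 9
w = -1 (w = -3 + √(9 - 5) = -3 + √4 = -3 + 2 = -1)
p(C) = -1
U = 36 (U = (-4 - 2)² = (-6)² = 36)
p(g) + 10*U = -1 + 10*36 = -1 + 360 = 359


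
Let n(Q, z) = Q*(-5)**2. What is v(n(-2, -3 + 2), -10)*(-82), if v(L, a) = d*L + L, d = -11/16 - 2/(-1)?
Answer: 37925/4 ≈ 9481.3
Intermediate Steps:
d = 21/16 (d = -11*1/16 - 2*(-1) = -11/16 + 2 = 21/16 ≈ 1.3125)
n(Q, z) = 25*Q (n(Q, z) = Q*25 = 25*Q)
v(L, a) = 37*L/16 (v(L, a) = 21*L/16 + L = 37*L/16)
v(n(-2, -3 + 2), -10)*(-82) = (37*(25*(-2))/16)*(-82) = ((37/16)*(-50))*(-82) = -925/8*(-82) = 37925/4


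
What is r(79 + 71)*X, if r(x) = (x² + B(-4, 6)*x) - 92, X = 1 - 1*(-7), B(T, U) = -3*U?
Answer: 157664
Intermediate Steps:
X = 8 (X = 1 + 7 = 8)
r(x) = -92 + x² - 18*x (r(x) = (x² + (-3*6)*x) - 92 = (x² - 18*x) - 92 = -92 + x² - 18*x)
r(79 + 71)*X = (-92 + (79 + 71)² - 18*(79 + 71))*8 = (-92 + 150² - 18*150)*8 = (-92 + 22500 - 2700)*8 = 19708*8 = 157664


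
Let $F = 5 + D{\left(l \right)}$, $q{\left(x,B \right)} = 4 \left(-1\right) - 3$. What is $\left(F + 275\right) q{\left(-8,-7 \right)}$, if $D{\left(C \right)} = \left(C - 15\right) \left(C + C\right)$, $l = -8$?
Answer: $-4536$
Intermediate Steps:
$q{\left(x,B \right)} = -7$ ($q{\left(x,B \right)} = -4 - 3 = -7$)
$D{\left(C \right)} = 2 C \left(-15 + C\right)$ ($D{\left(C \right)} = \left(-15 + C\right) 2 C = 2 C \left(-15 + C\right)$)
$F = 373$ ($F = 5 + 2 \left(-8\right) \left(-15 - 8\right) = 5 + 2 \left(-8\right) \left(-23\right) = 5 + 368 = 373$)
$\left(F + 275\right) q{\left(-8,-7 \right)} = \left(373 + 275\right) \left(-7\right) = 648 \left(-7\right) = -4536$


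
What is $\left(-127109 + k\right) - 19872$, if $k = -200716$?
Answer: $-347697$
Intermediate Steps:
$\left(-127109 + k\right) - 19872 = \left(-127109 - 200716\right) - 19872 = -327825 - 19872 = -347697$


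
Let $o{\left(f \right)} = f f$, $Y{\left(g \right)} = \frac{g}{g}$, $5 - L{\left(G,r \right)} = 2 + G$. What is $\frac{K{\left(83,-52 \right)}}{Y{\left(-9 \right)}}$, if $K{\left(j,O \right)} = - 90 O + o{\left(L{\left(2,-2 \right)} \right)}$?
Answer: $4681$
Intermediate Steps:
$L{\left(G,r \right)} = 3 - G$ ($L{\left(G,r \right)} = 5 - \left(2 + G\right) = 3 - G$)
$Y{\left(g \right)} = 1$
$o{\left(f \right)} = f^{2}$
$K{\left(j,O \right)} = 1 - 90 O$ ($K{\left(j,O \right)} = - 90 O + \left(3 - 2\right)^{2} = - 90 O + 1^{2} = - 90 O + 1 = 1 - 90 O$)
$\frac{K{\left(83,-52 \right)}}{Y{\left(-9 \right)}} = \frac{1 - -4680}{1} = \left(1 + 4680\right) 1 = 4681 \cdot 1 = 4681$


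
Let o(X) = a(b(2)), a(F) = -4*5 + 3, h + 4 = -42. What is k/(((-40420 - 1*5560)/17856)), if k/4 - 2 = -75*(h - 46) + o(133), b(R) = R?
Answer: -24587712/2299 ≈ -10695.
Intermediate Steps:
h = -46 (h = -4 - 42 = -46)
a(F) = -17 (a(F) = -20 + 3 = -17)
o(X) = -17
k = 27540 (k = 8 + 4*(-75*(-46 - 46) - 17) = 8 + 4*(-75*(-92) - 17) = 8 + 4*(6900 - 17) = 8 + 4*6883 = 8 + 27532 = 27540)
k/(((-40420 - 1*5560)/17856)) = 27540/(((-40420 - 1*5560)/17856)) = 27540/(((-40420 - 5560)*(1/17856))) = 27540/((-45980*1/17856)) = 27540/(-11495/4464) = 27540*(-4464/11495) = -24587712/2299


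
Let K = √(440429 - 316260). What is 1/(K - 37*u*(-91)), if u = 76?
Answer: 255892/65480591495 - √124169/65480591495 ≈ 3.9025e-6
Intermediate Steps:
K = √124169 ≈ 352.38
1/(K - 37*u*(-91)) = 1/(√124169 - 37*76*(-91)) = 1/(√124169 - 2812*(-91)) = 1/(√124169 + 255892) = 1/(255892 + √124169)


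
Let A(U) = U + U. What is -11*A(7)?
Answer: -154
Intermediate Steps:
A(U) = 2*U
-11*A(7) = -22*7 = -11*14 = -154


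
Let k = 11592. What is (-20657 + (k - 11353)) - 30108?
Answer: -50526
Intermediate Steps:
(-20657 + (k - 11353)) - 30108 = (-20657 + (11592 - 11353)) - 30108 = (-20657 + 239) - 30108 = -20418 - 30108 = -50526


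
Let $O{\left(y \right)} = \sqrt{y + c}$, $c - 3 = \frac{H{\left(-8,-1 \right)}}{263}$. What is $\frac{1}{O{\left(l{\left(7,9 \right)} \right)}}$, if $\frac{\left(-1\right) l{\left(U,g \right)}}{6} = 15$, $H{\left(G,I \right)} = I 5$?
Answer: $- \frac{i \sqrt{6019018}}{22886} \approx - 0.1072 i$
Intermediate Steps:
$H{\left(G,I \right)} = 5 I$
$l{\left(U,g \right)} = -90$ ($l{\left(U,g \right)} = \left(-6\right) 15 = -90$)
$c = \frac{784}{263}$ ($c = 3 + \frac{5 \left(-1\right)}{263} = 3 - \frac{5}{263} = \frac{784}{263} \approx 2.981$)
$O{\left(y \right)} = \sqrt{\frac{784}{263} + y}$ ($O{\left(y \right)} = \sqrt{y + \frac{784}{263}} = \sqrt{\frac{784}{263} + y}$)
$\frac{1}{O{\left(l{\left(7,9 \right)} \right)}} = \frac{1}{\frac{1}{263} \sqrt{206192 + 69169 \left(-90\right)}} = \frac{1}{\frac{1}{263} \sqrt{206192 - 6225210}} = \frac{1}{\frac{1}{263} \sqrt{-6019018}} = \frac{1}{\frac{1}{263} i \sqrt{6019018}} = - \frac{i \sqrt{6019018}}{22886}$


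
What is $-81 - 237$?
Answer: $-318$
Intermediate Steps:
$-81 - 237 = -318$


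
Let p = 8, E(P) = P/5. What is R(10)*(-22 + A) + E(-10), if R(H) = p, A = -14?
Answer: -290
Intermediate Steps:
E(P) = P/5 (E(P) = P*(⅕) = P/5)
R(H) = 8
R(10)*(-22 + A) + E(-10) = 8*(-22 - 14) + (⅕)*(-10) = 8*(-36) - 2 = -288 - 2 = -290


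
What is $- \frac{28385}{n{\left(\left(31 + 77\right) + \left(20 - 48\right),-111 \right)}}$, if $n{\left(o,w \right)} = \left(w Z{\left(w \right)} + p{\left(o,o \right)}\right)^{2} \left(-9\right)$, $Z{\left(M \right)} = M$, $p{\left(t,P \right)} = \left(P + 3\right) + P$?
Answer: $\frac{28385}{1402652304} \approx 2.0237 \cdot 10^{-5}$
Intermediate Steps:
$p{\left(t,P \right)} = 3 + 2 P$ ($p{\left(t,P \right)} = \left(3 + P\right) + P = 3 + 2 P$)
$n{\left(o,w \right)} = - 9 \left(3 + w^{2} + 2 o\right)^{2}$ ($n{\left(o,w \right)} = \left(w w + \left(3 + 2 o\right)\right)^{2} \left(-9\right) = \left(w^{2} + \left(3 + 2 o\right)\right)^{2} \left(-9\right) = \left(3 + w^{2} + 2 o\right)^{2} \left(-9\right) = - 9 \left(3 + w^{2} + 2 o\right)^{2}$)
$- \frac{28385}{n{\left(\left(31 + 77\right) + \left(20 - 48\right),-111 \right)}} = - \frac{28385}{\left(-9\right) \left(3 + \left(-111\right)^{2} + 2 \left(\left(31 + 77\right) + \left(20 - 48\right)\right)\right)^{2}} = - \frac{28385}{\left(-9\right) \left(3 + 12321 + 2 \left(108 - 28\right)\right)^{2}} = - \frac{28385}{\left(-9\right) \left(3 + 12321 + 2 \cdot 80\right)^{2}} = - \frac{28385}{\left(-9\right) \left(3 + 12321 + 160\right)^{2}} = - \frac{28385}{\left(-9\right) 12484^{2}} = - \frac{28385}{\left(-9\right) 155850256} = - \frac{28385}{-1402652304} = \left(-28385\right) \left(- \frac{1}{1402652304}\right) = \frac{28385}{1402652304}$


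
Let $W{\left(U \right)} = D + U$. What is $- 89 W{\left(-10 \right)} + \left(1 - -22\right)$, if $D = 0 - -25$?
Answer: $-1312$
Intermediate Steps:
$D = 25$ ($D = 0 + 25 = 25$)
$W{\left(U \right)} = 25 + U$
$- 89 W{\left(-10 \right)} + \left(1 - -22\right) = - 89 \left(25 - 10\right) + \left(1 - -22\right) = \left(-89\right) 15 + \left(1 + 22\right) = -1335 + 23 = -1312$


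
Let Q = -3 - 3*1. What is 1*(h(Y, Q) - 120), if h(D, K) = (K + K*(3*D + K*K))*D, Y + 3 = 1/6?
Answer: 729/2 ≈ 364.50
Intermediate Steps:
Y = -17/6 (Y = -3 + 1/6 = -17/6 ≈ -2.8333)
Q = -6 (Q = -3 - 3 = -6)
h(D, K) = D*(K + K*(K**2 + 3*D)) (h(D, K) = (K + K*(3*D + K**2))*D = (K + K*(K**2 + 3*D))*D = D*(K + K*(K**2 + 3*D)))
1*(h(Y, Q) - 120) = 1*(-17/6*(-6)*(1 + (-6)**2 + 3*(-17/6)) - 120) = 1*(-17/6*(-6)*(1 + 36 - 17/2) - 120) = 1*(-17/6*(-6)*57/2 - 120) = 1*(969/2 - 120) = 1*(729/2) = 729/2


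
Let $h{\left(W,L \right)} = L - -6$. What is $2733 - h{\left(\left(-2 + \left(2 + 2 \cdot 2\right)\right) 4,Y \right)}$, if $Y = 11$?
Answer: $2716$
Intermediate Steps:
$h{\left(W,L \right)} = 6 + L$ ($h{\left(W,L \right)} = L + 6 = 6 + L$)
$2733 - h{\left(\left(-2 + \left(2 + 2 \cdot 2\right)\right) 4,Y \right)} = 2733 - \left(6 + 11\right) = 2733 - 17 = 2716$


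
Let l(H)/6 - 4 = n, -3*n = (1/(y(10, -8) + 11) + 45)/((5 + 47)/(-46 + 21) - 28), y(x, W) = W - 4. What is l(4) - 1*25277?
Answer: -2373507/94 ≈ -25250.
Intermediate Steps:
y(x, W) = -4 + W
n = 275/564 (n = -(1/((-4 - 8) + 11) + 45)/(3*((5 + 47)/(-46 + 21) - 28)) = -(1/(-12 + 11) + 45)/(3*(52/(-25) - 28)) = -(1/(-1) + 45)/(3*(52*(-1/25) - 28)) = -(-1 + 45)/(3*(-52/25 - 28)) = -44/(3*(-752/25)) = -44*(-25)/(3*752) = -⅓*(-275/188) = 275/564 ≈ 0.48759)
l(H) = 2531/94 (l(H) = 24 + 6*(275/564) = 24 + 275/94 = 2531/94)
l(4) - 1*25277 = 2531/94 - 1*25277 = 2531/94 - 25277 = -2373507/94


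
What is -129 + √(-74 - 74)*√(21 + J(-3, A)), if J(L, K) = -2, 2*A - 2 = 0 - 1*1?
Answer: -129 + 2*I*√703 ≈ -129.0 + 53.028*I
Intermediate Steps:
A = ½ (A = 1 + (0 - 1*1)/2 = 1 + (0 - 1)/2 = 1 + (½)*(-1) = 1 - ½ = ½ ≈ 0.50000)
-129 + √(-74 - 74)*√(21 + J(-3, A)) = -129 + √(-74 - 74)*√(21 - 2) = -129 + √(-148)*√19 = -129 + (2*I*√37)*√19 = -129 + 2*I*√703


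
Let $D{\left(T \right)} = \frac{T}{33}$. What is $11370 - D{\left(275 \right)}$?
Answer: $\frac{34085}{3} \approx 11362.0$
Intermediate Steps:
$D{\left(T \right)} = \frac{T}{33}$ ($D{\left(T \right)} = T \frac{1}{33} = \frac{T}{33}$)
$11370 - D{\left(275 \right)} = 11370 - \frac{1}{33} \cdot 275 = 11370 - \frac{25}{3} = \frac{34085}{3}$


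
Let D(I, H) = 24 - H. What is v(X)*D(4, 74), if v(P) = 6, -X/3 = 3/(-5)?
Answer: -300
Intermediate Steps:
X = 9/5 (X = -9/(-5) = -9*(-1)/5 = -3*(-⅗) = 9/5 ≈ 1.8000)
v(X)*D(4, 74) = 6*(24 - 1*74) = 6*(24 - 74) = 6*(-50) = -300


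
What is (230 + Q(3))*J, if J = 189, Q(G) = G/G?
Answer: 43659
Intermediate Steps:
Q(G) = 1
(230 + Q(3))*J = (230 + 1)*189 = 231*189 = 43659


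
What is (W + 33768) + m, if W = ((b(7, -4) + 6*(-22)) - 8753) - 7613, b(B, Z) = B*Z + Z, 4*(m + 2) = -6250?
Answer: 31347/2 ≈ 15674.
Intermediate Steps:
m = -3129/2 (m = -2 + (¼)*(-6250) = -2 - 3125/2 = -3129/2 ≈ -1564.5)
b(B, Z) = Z + B*Z
W = -16530 (W = ((-4*(1 + 7) + 6*(-22)) - 8753) - 7613 = ((-4*8 - 132) - 8753) - 7613 = ((-32 - 132) - 8753) - 7613 = (-164 - 8753) - 7613 = -8917 - 7613 = -16530)
(W + 33768) + m = (-16530 + 33768) - 3129/2 = 17238 - 3129/2 = 31347/2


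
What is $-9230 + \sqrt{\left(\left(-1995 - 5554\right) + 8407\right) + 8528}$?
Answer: $-9230 + 19 \sqrt{26} \approx -9133.1$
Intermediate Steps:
$-9230 + \sqrt{\left(\left(-1995 - 5554\right) + 8407\right) + 8528} = -9230 + \sqrt{\left(-7549 + 8407\right) + 8528} = -9230 + \sqrt{858 + 8528} = -9230 + \sqrt{9386} = -9230 + 19 \sqrt{26}$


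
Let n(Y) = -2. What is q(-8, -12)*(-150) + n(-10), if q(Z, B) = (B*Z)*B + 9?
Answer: 171448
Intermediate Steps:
q(Z, B) = 9 + Z*B² (q(Z, B) = Z*B² + 9 = 9 + Z*B²)
q(-8, -12)*(-150) + n(-10) = (9 - 8*(-12)²)*(-150) - 2 = (9 - 8*144)*(-150) - 2 = (9 - 1152)*(-150) - 2 = -1143*(-150) - 2 = 171450 - 2 = 171448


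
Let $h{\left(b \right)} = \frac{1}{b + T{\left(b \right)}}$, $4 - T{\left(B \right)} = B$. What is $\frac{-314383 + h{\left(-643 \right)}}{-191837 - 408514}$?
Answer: $\frac{419177}{800468} \approx 0.52366$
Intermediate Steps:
$T{\left(B \right)} = 4 - B$
$h{\left(b \right)} = \frac{1}{4}$ ($h{\left(b \right)} = \frac{1}{b - \left(-4 + b\right)} = \frac{1}{4}$)
$\frac{-314383 + h{\left(-643 \right)}}{-191837 - 408514} = \frac{-314383 + \frac{1}{4}}{-191837 - 408514} = - \frac{1257531}{4 \left(-600351\right)} = \left(- \frac{1257531}{4}\right) \left(- \frac{1}{600351}\right) = \frac{419177}{800468}$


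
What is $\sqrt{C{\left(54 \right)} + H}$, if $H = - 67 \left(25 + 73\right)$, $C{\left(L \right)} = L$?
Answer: $4 i \sqrt{407} \approx 80.697 i$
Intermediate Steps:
$H = -6566$ ($H = \left(-67\right) 98 = -6566$)
$\sqrt{C{\left(54 \right)} + H} = \sqrt{54 - 6566} = \sqrt{-6512} = 4 i \sqrt{407}$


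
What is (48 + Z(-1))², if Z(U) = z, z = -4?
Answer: 1936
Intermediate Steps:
Z(U) = -4
(48 + Z(-1))² = (48 - 4)² = 44² = 1936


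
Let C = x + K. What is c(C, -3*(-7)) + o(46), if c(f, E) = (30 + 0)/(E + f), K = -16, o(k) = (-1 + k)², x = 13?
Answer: 6080/3 ≈ 2026.7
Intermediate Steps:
C = -3 (C = 13 - 16 = -3)
c(f, E) = 30/(E + f)
c(C, -3*(-7)) + o(46) = 30/(-3*(-7) - 3) + (-1 + 46)² = 30/(21 - 3) + 45² = 30/18 + 2025 = 30*(1/18) + 2025 = 5/3 + 2025 = 6080/3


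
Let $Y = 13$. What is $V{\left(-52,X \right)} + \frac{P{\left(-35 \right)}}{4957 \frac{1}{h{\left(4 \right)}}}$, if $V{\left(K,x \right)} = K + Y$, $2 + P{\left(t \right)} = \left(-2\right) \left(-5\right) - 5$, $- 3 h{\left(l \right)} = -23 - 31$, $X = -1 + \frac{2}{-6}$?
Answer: $- \frac{193269}{4957} \approx -38.989$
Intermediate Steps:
$X = - \frac{4}{3}$ ($X = -1 + 2 \left(- \frac{1}{6}\right) = -1 - \frac{1}{3} = - \frac{4}{3} \approx -1.3333$)
$h{\left(l \right)} = 18$ ($h{\left(l \right)} = - \frac{-23 - 31}{3} = \left(- \frac{1}{3}\right) \left(-54\right) = 18$)
$P{\left(t \right)} = 3$ ($P{\left(t \right)} = -2 - -5 = -2 + \left(10 - 5\right) = -2 + 5 = 3$)
$V{\left(K,x \right)} = 13 + K$ ($V{\left(K,x \right)} = K + 13 = 13 + K$)
$V{\left(-52,X \right)} + \frac{P{\left(-35 \right)}}{4957 \frac{1}{h{\left(4 \right)}}} = \left(13 - 52\right) + \frac{3}{4957 \cdot \frac{1}{18}} = -39 + \frac{3}{4957 \cdot \frac{1}{18}} = -39 + \frac{3}{\frac{4957}{18}} = -39 + 3 \cdot \frac{18}{4957} = -39 + \frac{54}{4957} = - \frac{193269}{4957}$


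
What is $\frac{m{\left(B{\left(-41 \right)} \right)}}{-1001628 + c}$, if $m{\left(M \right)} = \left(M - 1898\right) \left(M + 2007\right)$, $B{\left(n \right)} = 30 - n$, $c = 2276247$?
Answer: $- \frac{1265502}{424873} \approx -2.9785$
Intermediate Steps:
$m{\left(M \right)} = \left(-1898 + M\right) \left(2007 + M\right)$
$\frac{m{\left(B{\left(-41 \right)} \right)}}{-1001628 + c} = \frac{-3809286 + \left(30 - -41\right)^{2} + 109 \left(30 - -41\right)}{-1001628 + 2276247} = \frac{-3809286 + \left(30 + 41\right)^{2} + 109 \left(30 + 41\right)}{1274619} = \left(-3809286 + 71^{2} + 109 \cdot 71\right) \frac{1}{1274619} = \left(-3809286 + 5041 + 7739\right) \frac{1}{1274619} = \left(-3796506\right) \frac{1}{1274619} = - \frac{1265502}{424873}$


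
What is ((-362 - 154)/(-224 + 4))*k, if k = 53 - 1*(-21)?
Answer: 9546/55 ≈ 173.56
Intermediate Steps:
k = 74 (k = 53 + 21 = 74)
((-362 - 154)/(-224 + 4))*k = ((-362 - 154)/(-224 + 4))*74 = -516/(-220)*74 = -516*(-1/220)*74 = (129/55)*74 = 9546/55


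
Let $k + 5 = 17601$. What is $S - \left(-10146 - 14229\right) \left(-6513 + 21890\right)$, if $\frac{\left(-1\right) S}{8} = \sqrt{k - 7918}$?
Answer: $374814375 - 8 \sqrt{9678} \approx 3.7481 \cdot 10^{8}$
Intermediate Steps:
$k = 17596$ ($k = -5 + 17601 = 17596$)
$S = - 8 \sqrt{9678}$ ($S = - 8 \sqrt{17596 - 7918} = - 8 \sqrt{9678} \approx -787.01$)
$S - \left(-10146 - 14229\right) \left(-6513 + 21890\right) = - 8 \sqrt{9678} - \left(-10146 - 14229\right) \left(-6513 + 21890\right) = - 8 \sqrt{9678} - \left(-24375\right) 15377 = - 8 \sqrt{9678} - -374814375 = - 8 \sqrt{9678} + 374814375 = 374814375 - 8 \sqrt{9678}$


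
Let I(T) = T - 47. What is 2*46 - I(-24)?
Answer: 163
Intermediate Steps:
I(T) = -47 + T
2*46 - I(-24) = 2*46 - (-47 - 24) = 92 - 1*(-71) = 92 + 71 = 163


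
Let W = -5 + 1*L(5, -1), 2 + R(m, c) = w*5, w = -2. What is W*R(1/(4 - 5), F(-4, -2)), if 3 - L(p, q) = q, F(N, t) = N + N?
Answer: 12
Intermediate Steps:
F(N, t) = 2*N
L(p, q) = 3 - q
R(m, c) = -12 (R(m, c) = -2 - 2*5 = -2 - 10 = -12)
W = -1 (W = -5 + 1*(3 - 1*(-1)) = -5 + 1*(3 + 1) = -5 + 1*4 = -5 + 4 = -1)
W*R(1/(4 - 5), F(-4, -2)) = -1*(-12) = 12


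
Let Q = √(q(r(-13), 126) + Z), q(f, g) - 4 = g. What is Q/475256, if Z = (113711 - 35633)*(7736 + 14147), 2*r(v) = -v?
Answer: √427145251/237628 ≈ 0.086974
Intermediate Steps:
r(v) = -v/2 (r(v) = (-v)/2 = -v/2)
q(f, g) = 4 + g
Z = 1708580874 (Z = 78078*21883 = 1708580874)
Q = 2*√427145251 (Q = √((4 + 126) + 1708580874) = √(130 + 1708580874) = √1708581004 = 2*√427145251 ≈ 41335.)
Q/475256 = (2*√427145251)/475256 = (2*√427145251)*(1/475256) = √427145251/237628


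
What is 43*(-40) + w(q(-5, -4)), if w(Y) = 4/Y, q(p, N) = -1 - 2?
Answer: -5164/3 ≈ -1721.3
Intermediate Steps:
q(p, N) = -3
43*(-40) + w(q(-5, -4)) = 43*(-40) + 4/(-3) = -1720 + 4*(-⅓) = -1720 - 4/3 = -5164/3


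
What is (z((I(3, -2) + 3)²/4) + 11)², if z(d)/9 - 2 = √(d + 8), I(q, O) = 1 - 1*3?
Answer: 6037/4 + 261*√33 ≈ 3008.6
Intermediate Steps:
I(q, O) = -2 (I(q, O) = 1 - 3 = -2)
z(d) = 18 + 9*√(8 + d) (z(d) = 18 + 9*√(d + 8) = 18 + 9*√(8 + d))
(z((I(3, -2) + 3)²/4) + 11)² = ((18 + 9*√(8 + (-2 + 3)²/4)) + 11)² = ((18 + 9*√(8 + 1²*(¼))) + 11)² = ((18 + 9*√(8 + 1*(¼))) + 11)² = ((18 + 9*√(8 + ¼)) + 11)² = ((18 + 9*√(33/4)) + 11)² = ((18 + 9*(√33/2)) + 11)² = ((18 + 9*√33/2) + 11)² = (29 + 9*√33/2)²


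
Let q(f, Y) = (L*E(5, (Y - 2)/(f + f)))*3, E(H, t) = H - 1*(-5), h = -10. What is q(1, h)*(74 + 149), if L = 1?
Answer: 6690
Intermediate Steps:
E(H, t) = 5 + H (E(H, t) = H + 5 = 5 + H)
q(f, Y) = 30 (q(f, Y) = (1*(5 + 5))*3 = (1*10)*3 = 10*3 = 30)
q(1, h)*(74 + 149) = 30*(74 + 149) = 30*223 = 6690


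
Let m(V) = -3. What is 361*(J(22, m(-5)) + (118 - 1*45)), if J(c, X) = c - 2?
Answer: 33573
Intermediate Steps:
J(c, X) = -2 + c
361*(J(22, m(-5)) + (118 - 1*45)) = 361*((-2 + 22) + (118 - 1*45)) = 361*(20 + (118 - 45)) = 361*(20 + 73) = 361*93 = 33573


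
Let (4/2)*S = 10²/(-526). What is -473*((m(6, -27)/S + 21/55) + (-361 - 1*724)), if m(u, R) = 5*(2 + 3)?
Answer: 3187117/5 ≈ 6.3742e+5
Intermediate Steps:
m(u, R) = 25 (m(u, R) = 5*5 = 25)
S = -25/263 (S = (10²/(-526))/2 = (100*(-1/526))/2 = (½)*(-50/263) = -25/263 ≈ -0.095057)
-473*((m(6, -27)/S + 21/55) + (-361 - 1*724)) = -473*((25/(-25/263) + 21/55) + (-361 - 1*724)) = -473*((25*(-263/25) + 21*(1/55)) + (-361 - 724)) = -473*((-263 + 21/55) - 1085) = -473*(-14444/55 - 1085) = -473*(-74119/55) = 3187117/5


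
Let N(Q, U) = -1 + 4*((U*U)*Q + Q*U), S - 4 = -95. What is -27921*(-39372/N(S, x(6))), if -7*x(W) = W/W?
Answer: 7695139284/305 ≈ 2.5230e+7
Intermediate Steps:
x(W) = -1/7 (x(W) = -W/(7*W) = -1/7*1 = -1/7)
S = -91 (S = 4 - 95 = -91)
N(Q, U) = -1 + 4*Q*U + 4*Q*U**2 (N(Q, U) = -1 + 4*(U**2*Q + Q*U) = -1 + 4*(Q*U**2 + Q*U) = -1 + 4*(Q*U + Q*U**2) = -1 + (4*Q*U + 4*Q*U**2) = -1 + 4*Q*U + 4*Q*U**2)
-27921*(-39372/N(S, x(6))) = -27921*(-39372/(-1 + 4*(-91)*(-1/7) + 4*(-91)*(-1/7)**2)) = -27921*(-39372/(-1 + 52 + 4*(-91)*(1/49))) = -27921*(-39372/(-1 + 52 - 52/7)) = -27921/((305/7)*(-1/39372)) = -27921/(-305/275604) = -27921*(-275604/305) = 7695139284/305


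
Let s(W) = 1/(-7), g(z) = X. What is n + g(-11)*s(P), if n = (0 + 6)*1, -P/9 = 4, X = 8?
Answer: 34/7 ≈ 4.8571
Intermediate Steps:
g(z) = 8
P = -36 (P = -9*4 = -36)
s(W) = -⅐
n = 6 (n = 6*1 = 6)
n + g(-11)*s(P) = 6 + 8*(-⅐) = 6 - 8/7 = 34/7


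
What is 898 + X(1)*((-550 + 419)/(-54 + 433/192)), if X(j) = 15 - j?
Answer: 9273758/9935 ≈ 933.44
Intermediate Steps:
898 + X(1)*((-550 + 419)/(-54 + 433/192)) = 898 + (15 - 1*1)*((-550 + 419)/(-54 + 433/192)) = 898 + (15 - 1)*(-131/(-54 + 433*(1/192))) = 898 + 14*(-131/(-54 + 433/192)) = 898 + 14*(-131/(-9935/192)) = 898 + 14*(-131*(-192/9935)) = 898 + 14*(25152/9935) = 898 + 352128/9935 = 9273758/9935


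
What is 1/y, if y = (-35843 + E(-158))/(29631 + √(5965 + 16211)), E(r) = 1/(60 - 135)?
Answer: -2222325/2688226 - 450*√154/1344113 ≈ -0.83084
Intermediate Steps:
E(r) = -1/75 (E(r) = 1/(-75) = -1/75)
y = -2688226/(75*(29631 + 12*√154)) (y = (-35843 - 1/75)/(29631 + √(5965 + 16211)) = -2688226/(75*(29631 + √22176)) = -2688226/(75*(29631 + 12*√154)) ≈ -1.2036)
1/y = 1/(-3793086886/3135621375 + 10752904*√154/21949349625)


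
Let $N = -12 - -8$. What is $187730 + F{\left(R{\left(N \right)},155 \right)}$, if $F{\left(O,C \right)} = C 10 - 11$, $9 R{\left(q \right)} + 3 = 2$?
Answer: $189269$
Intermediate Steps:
$N = -4$ ($N = -12 + 8 = -4$)
$R{\left(q \right)} = - \frac{1}{9}$ ($R{\left(q \right)} = - \frac{1}{3} + \frac{1}{9} \cdot 2 = - \frac{1}{3} + \frac{2}{9} = - \frac{1}{9}$)
$F{\left(O,C \right)} = -11 + 10 C$ ($F{\left(O,C \right)} = 10 C - 11 = -11 + 10 C$)
$187730 + F{\left(R{\left(N \right)},155 \right)} = 187730 + \left(-11 + 10 \cdot 155\right) = 187730 + \left(-11 + 1550\right) = 187730 + 1539 = 189269$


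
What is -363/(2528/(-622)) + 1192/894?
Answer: 343735/3792 ≈ 90.647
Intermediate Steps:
-363/(2528/(-622)) + 1192/894 = -363/(2528*(-1/622)) + 1192*(1/894) = -363/(-1264/311) + 4/3 = -363*(-311/1264) + 4/3 = 112893/1264 + 4/3 = 343735/3792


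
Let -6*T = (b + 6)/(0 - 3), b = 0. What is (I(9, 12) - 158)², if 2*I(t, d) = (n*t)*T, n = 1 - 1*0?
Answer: 97969/4 ≈ 24492.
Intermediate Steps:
T = ⅓ (T = -(0 + 6)/(6*(0 - 3)) = -1/(-3) = -(-1)/3 = -⅙*(-2) = ⅓ ≈ 0.33333)
n = 1 (n = 1 + 0 = 1)
I(t, d) = t/6 (I(t, d) = ((1*t)*(⅓))/2 = (t*(⅓))/2 = (t/3)/2 = t/6)
(I(9, 12) - 158)² = ((⅙)*9 - 158)² = (3/2 - 158)² = (-313/2)² = 97969/4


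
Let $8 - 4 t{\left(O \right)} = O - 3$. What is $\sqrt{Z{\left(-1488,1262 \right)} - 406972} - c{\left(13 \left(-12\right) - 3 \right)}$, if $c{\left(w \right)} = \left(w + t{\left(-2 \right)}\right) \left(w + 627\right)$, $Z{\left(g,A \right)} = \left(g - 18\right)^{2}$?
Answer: $72891 + 2 \sqrt{465266} \approx 74255.0$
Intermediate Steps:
$Z{\left(g,A \right)} = \left(-18 + g\right)^{2}$
$t{\left(O \right)} = \frac{11}{4} - \frac{O}{4}$ ($t{\left(O \right)} = 2 - \frac{O - 3}{4} = 2 - \frac{-3 + O}{4} = 2 - \left(- \frac{3}{4} + \frac{O}{4}\right) = \frac{11}{4} - \frac{O}{4}$)
$c{\left(w \right)} = \left(627 + w\right) \left(\frac{13}{4} + w\right)$ ($c{\left(w \right)} = \left(w + \left(\frac{11}{4} - - \frac{1}{2}\right)\right) \left(w + 627\right) = \left(w + \left(\frac{11}{4} + \frac{1}{2}\right)\right) \left(627 + w\right) = \left(w + \frac{13}{4}\right) \left(627 + w\right) = \left(\frac{13}{4} + w\right) \left(627 + w\right) = \left(627 + w\right) \left(\frac{13}{4} + w\right)$)
$\sqrt{Z{\left(-1488,1262 \right)} - 406972} - c{\left(13 \left(-12\right) - 3 \right)} = \sqrt{\left(-18 - 1488\right)^{2} - 406972} - \left(\frac{8151}{4} + \left(13 \left(-12\right) - 3\right)^{2} + \frac{2521 \left(13 \left(-12\right) - 3\right)}{4}\right) = \sqrt{\left(-1506\right)^{2} - 406972} - \left(\frac{8151}{4} + \left(-156 - 3\right)^{2} + \frac{2521 \left(-156 - 3\right)}{4}\right) = \sqrt{2268036 - 406972} - \left(\frac{8151}{4} + \left(-159\right)^{2} + \frac{2521}{4} \left(-159\right)\right) = \sqrt{1861064} - \left(\frac{8151}{4} + 25281 - \frac{400839}{4}\right) = 2 \sqrt{465266} - -72891 = 2 \sqrt{465266} + 72891 = 72891 + 2 \sqrt{465266}$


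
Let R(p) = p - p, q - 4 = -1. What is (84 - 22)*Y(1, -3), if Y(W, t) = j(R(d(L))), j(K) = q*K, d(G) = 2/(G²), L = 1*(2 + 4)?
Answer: 0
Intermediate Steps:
q = 3 (q = 4 - 1 = 3)
L = 6 (L = 1*6 = 6)
d(G) = 2/G²
R(p) = 0
j(K) = 3*K
Y(W, t) = 0 (Y(W, t) = 3*0 = 0)
(84 - 22)*Y(1, -3) = (84 - 22)*0 = 62*0 = 0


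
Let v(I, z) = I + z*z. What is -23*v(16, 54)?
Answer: -67436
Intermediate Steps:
v(I, z) = I + z²
-23*v(16, 54) = -23*(16 + 54²) = -23*(16 + 2916) = -23*2932 = -67436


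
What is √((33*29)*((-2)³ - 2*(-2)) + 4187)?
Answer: √359 ≈ 18.947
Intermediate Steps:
√((33*29)*((-2)³ - 2*(-2)) + 4187) = √(957*(-8 + 4) + 4187) = √(957*(-4) + 4187) = √(-3828 + 4187) = √359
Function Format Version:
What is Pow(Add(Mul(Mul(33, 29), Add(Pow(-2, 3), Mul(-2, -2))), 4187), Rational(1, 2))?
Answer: Pow(359, Rational(1, 2)) ≈ 18.947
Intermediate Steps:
Pow(Add(Mul(Mul(33, 29), Add(Pow(-2, 3), Mul(-2, -2))), 4187), Rational(1, 2)) = Pow(Add(Mul(957, Add(-8, 4)), 4187), Rational(1, 2)) = Pow(Add(Mul(957, -4), 4187), Rational(1, 2)) = Pow(Add(-3828, 4187), Rational(1, 2)) = Pow(359, Rational(1, 2))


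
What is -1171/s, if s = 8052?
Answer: -1171/8052 ≈ -0.14543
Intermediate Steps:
-1171/s = -1171/8052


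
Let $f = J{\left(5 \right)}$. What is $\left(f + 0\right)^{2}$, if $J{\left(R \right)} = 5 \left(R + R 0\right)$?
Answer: $625$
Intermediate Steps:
$J{\left(R \right)} = 5 R$ ($J{\left(R \right)} = 5 \left(R + 0\right) = 5 R$)
$f = 25$ ($f = 5 \cdot 5 = 25$)
$\left(f + 0\right)^{2} = \left(25 + 0\right)^{2} = 25^{2} = 625$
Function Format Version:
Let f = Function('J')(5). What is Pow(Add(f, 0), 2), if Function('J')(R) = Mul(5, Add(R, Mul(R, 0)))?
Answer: 625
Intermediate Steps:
Function('J')(R) = Mul(5, R) (Function('J')(R) = Mul(5, Add(R, 0)) = Mul(5, R))
f = 25 (f = Mul(5, 5) = 25)
Pow(Add(f, 0), 2) = Pow(Add(25, 0), 2) = Pow(25, 2) = 625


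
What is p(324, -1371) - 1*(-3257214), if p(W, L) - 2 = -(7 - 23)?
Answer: 3257232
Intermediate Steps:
p(W, L) = 18 (p(W, L) = 2 - (7 - 23) = 2 - 1*(-16) = 2 + 16 = 18)
p(324, -1371) - 1*(-3257214) = 18 - 1*(-3257214) = 18 + 3257214 = 3257232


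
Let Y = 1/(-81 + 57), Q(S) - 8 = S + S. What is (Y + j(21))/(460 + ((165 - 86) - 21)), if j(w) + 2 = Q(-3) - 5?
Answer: -121/12432 ≈ -0.0097329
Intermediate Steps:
Q(S) = 8 + 2*S (Q(S) = 8 + (S + S) = 8 + 2*S)
j(w) = -5 (j(w) = -2 + ((8 + 2*(-3)) - 5) = -2 + ((8 - 6) - 5) = -2 + (2 - 5) = -2 - 3 = -5)
Y = -1/24 (Y = 1/(-24) = -1/24 ≈ -0.041667)
(Y + j(21))/(460 + ((165 - 86) - 21)) = (-1/24 - 5)/(460 + ((165 - 86) - 21)) = -121/(24*(460 + (79 - 21))) = -121/(24*(460 + 58)) = -121/24/518 = -121/24*1/518 = -121/12432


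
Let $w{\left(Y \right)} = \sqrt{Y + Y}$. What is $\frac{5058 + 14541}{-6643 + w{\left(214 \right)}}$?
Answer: $- \frac{130196157}{44129021} - \frac{39198 \sqrt{107}}{44129021} \approx -2.9595$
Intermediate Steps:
$w{\left(Y \right)} = \sqrt{2} \sqrt{Y}$ ($w{\left(Y \right)} = \sqrt{2 Y} = \sqrt{2} \sqrt{Y}$)
$\frac{5058 + 14541}{-6643 + w{\left(214 \right)}} = \frac{5058 + 14541}{-6643 + \sqrt{2} \sqrt{214}} = \frac{19599}{-6643 + 2 \sqrt{107}}$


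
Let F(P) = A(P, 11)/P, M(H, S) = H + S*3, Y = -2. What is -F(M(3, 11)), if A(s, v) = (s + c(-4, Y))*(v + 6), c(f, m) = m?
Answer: -289/18 ≈ -16.056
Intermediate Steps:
M(H, S) = H + 3*S
A(s, v) = (-2 + s)*(6 + v) (A(s, v) = (s - 2)*(v + 6) = (-2 + s)*(6 + v))
F(P) = (-34 + 17*P)/P (F(P) = (-12 - 2*11 + 6*P + P*11)/P = (-12 - 22 + 6*P + 11*P)/P = (-34 + 17*P)/P)
-F(M(3, 11)) = -(17 - 34/(3 + 3*11)) = -(17 - 34/(3 + 33)) = -(17 - 34/36) = -(17 - 34*1/36) = -(17 - 17/18) = -1*289/18 = -289/18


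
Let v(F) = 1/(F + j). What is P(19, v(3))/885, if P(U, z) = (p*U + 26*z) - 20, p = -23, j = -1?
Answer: -148/295 ≈ -0.50169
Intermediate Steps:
v(F) = 1/(-1 + F) (v(F) = 1/(F - 1) = 1/(-1 + F))
P(U, z) = -20 - 23*U + 26*z (P(U, z) = (-23*U + 26*z) - 20 = -20 - 23*U + 26*z)
P(19, v(3))/885 = (-20 - 23*19 + 26/(-1 + 3))/885 = (-20 - 437 + 26/2)*(1/885) = (-20 - 437 + 26*(½))*(1/885) = (-20 - 437 + 13)*(1/885) = -444*1/885 = -148/295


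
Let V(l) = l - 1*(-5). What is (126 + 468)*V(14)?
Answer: 11286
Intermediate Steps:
V(l) = 5 + l (V(l) = l + 5 = 5 + l)
(126 + 468)*V(14) = (126 + 468)*(5 + 14) = 594*19 = 11286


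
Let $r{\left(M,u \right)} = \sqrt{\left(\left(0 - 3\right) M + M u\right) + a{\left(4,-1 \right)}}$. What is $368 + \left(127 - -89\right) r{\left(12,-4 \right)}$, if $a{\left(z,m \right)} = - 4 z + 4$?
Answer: $368 + 864 i \sqrt{6} \approx 368.0 + 2116.4 i$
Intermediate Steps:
$a{\left(z,m \right)} = 4 - 4 z$
$r{\left(M,u \right)} = \sqrt{-12 - 3 M + M u}$ ($r{\left(M,u \right)} = \sqrt{\left(\left(0 - 3\right) M + M u\right) + \left(4 - 16\right)} = \sqrt{\left(- 3 M + M u\right) - 12} = \sqrt{-12 - 3 M + M u}$)
$368 + \left(127 - -89\right) r{\left(12,-4 \right)} = 368 + \left(127 - -89\right) \sqrt{-12 - 36 + 12 \left(-4\right)} = 368 + \left(127 + 89\right) \sqrt{-12 - 36 - 48} = 368 + 216 \sqrt{-96} = 368 + 216 \cdot 4 i \sqrt{6} = 368 + 864 i \sqrt{6}$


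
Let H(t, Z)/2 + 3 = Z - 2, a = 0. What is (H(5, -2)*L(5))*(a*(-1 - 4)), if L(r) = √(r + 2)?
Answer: 0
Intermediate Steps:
H(t, Z) = -10 + 2*Z (H(t, Z) = -6 + 2*(Z - 2) = -6 + 2*(-2 + Z) = -6 + (-4 + 2*Z) = -10 + 2*Z)
L(r) = √(2 + r)
(H(5, -2)*L(5))*(a*(-1 - 4)) = ((-10 + 2*(-2))*√(2 + 5))*(0*(-1 - 4)) = ((-10 - 4)*√7)*(0*(-5)) = -14*√7*0 = 0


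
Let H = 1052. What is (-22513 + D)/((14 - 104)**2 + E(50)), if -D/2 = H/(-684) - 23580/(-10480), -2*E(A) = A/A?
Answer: -7699933/2770029 ≈ -2.7797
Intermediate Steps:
E(A) = -1/2 (E(A) = -A/(2*A) = -1/2*1 = -1/2)
D = -487/342 (D = -2*(1052/(-684) - 23580/(-10480)) = -2*(1052*(-1/684) - 23580*(-1/10480)) = -2*(-263/171 + 9/4) = -2*487/684 = -487/342 ≈ -1.4240)
(-22513 + D)/((14 - 104)**2 + E(50)) = (-22513 - 487/342)/((14 - 104)**2 - 1/2) = -7699933/(342*((-90)**2 - 1/2)) = -7699933/(342*(8100 - 1/2)) = -7699933/(342*16199/2) = -7699933/342*2/16199 = -7699933/2770029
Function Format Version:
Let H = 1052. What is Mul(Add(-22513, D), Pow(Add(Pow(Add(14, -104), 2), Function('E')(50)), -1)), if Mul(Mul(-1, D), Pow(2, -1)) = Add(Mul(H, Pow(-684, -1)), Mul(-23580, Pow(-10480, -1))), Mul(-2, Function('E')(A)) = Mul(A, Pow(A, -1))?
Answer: Rational(-7699933, 2770029) ≈ -2.7797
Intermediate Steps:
Function('E')(A) = Rational(-1, 2) (Function('E')(A) = Mul(Rational(-1, 2), Mul(A, Pow(A, -1))) = Mul(Rational(-1, 2), 1) = Rational(-1, 2))
D = Rational(-487, 342) (D = Mul(-2, Add(Mul(1052, Pow(-684, -1)), Mul(-23580, Pow(-10480, -1)))) = Mul(-2, Add(Mul(1052, Rational(-1, 684)), Mul(-23580, Rational(-1, 10480)))) = Mul(-2, Add(Rational(-263, 171), Rational(9, 4))) = Mul(-2, Rational(487, 684)) = Rational(-487, 342) ≈ -1.4240)
Mul(Add(-22513, D), Pow(Add(Pow(Add(14, -104), 2), Function('E')(50)), -1)) = Mul(Add(-22513, Rational(-487, 342)), Pow(Add(Pow(Add(14, -104), 2), Rational(-1, 2)), -1)) = Mul(Rational(-7699933, 342), Pow(Add(Pow(-90, 2), Rational(-1, 2)), -1)) = Mul(Rational(-7699933, 342), Pow(Add(8100, Rational(-1, 2)), -1)) = Mul(Rational(-7699933, 342), Pow(Rational(16199, 2), -1)) = Mul(Rational(-7699933, 342), Rational(2, 16199)) = Rational(-7699933, 2770029)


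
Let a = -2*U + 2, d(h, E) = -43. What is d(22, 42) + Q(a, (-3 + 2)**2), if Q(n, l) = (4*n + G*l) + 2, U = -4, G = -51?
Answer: -52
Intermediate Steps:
a = 10 (a = -2*(-4) + 2 = 8 + 2 = 10)
Q(n, l) = 2 - 51*l + 4*n (Q(n, l) = (4*n - 51*l) + 2 = (-51*l + 4*n) + 2 = 2 - 51*l + 4*n)
d(22, 42) + Q(a, (-3 + 2)**2) = -43 + (2 - 51*(-3 + 2)**2 + 4*10) = -43 + (2 - 51*(-1)**2 + 40) = -43 + (2 - 51*1 + 40) = -43 + (2 - 51 + 40) = -43 - 9 = -52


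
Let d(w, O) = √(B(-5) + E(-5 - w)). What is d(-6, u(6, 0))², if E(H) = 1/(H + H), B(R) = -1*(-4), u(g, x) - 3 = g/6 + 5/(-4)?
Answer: 9/2 ≈ 4.5000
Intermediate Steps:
u(g, x) = 7/4 + g/6 (u(g, x) = 3 + (g/6 + 5/(-4)) = 3 + (g*(⅙) + 5*(-¼)) = 3 + (g/6 - 5/4) = 3 + (-5/4 + g/6) = 7/4 + g/6)
B(R) = 4
E(H) = 1/(2*H)
d(w, O) = √(4 + 1/(2*(-5 - w)))
d(-6, u(6, 0))² = (√2*√((39 + 8*(-6))/(5 - 6))/2)² = (√2*√((39 - 48)/(-1))/2)² = (√2*√(-1*(-9))/2)² = (√2*√9/2)² = ((½)*√2*3)² = (3*√2/2)² = 9/2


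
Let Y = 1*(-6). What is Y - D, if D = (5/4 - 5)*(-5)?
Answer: -99/4 ≈ -24.750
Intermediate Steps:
Y = -6
D = 75/4 (D = (5*(¼) - 5)*(-5) = (5/4 - 5)*(-5) = -15/4*(-5) = 75/4 ≈ 18.750)
Y - D = -6 - 1*75/4 = -6 - 75/4 = -99/4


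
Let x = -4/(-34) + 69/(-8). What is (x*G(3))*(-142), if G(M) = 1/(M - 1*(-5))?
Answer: 82147/544 ≈ 151.01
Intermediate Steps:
G(M) = 1/(5 + M) (G(M) = 1/(M + 5) = 1/(5 + M))
x = -1157/136 (x = -4*(-1/34) + 69*(-1/8) = 2/17 - 69/8 = -1157/136 ≈ -8.5074)
(x*G(3))*(-142) = -1157/(136*(5 + 3))*(-142) = -1157/136/8*(-142) = -1157/136*1/8*(-142) = -1157/1088*(-142) = 82147/544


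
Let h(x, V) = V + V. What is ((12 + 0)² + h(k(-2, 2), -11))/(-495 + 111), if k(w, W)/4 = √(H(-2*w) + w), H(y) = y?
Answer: -61/192 ≈ -0.31771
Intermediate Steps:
k(w, W) = 4*√(-w) (k(w, W) = 4*√(-2*w + w) = 4*√(-w))
h(x, V) = 2*V
((12 + 0)² + h(k(-2, 2), -11))/(-495 + 111) = ((12 + 0)² + 2*(-11))/(-495 + 111) = (12² - 22)/(-384) = (144 - 22)*(-1/384) = 122*(-1/384) = -61/192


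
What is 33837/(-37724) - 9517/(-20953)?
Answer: -349967353/790430972 ≈ -0.44276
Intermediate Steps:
33837/(-37724) - 9517/(-20953) = 33837*(-1/37724) - 9517*(-1/20953) = -33837/37724 + 9517/20953 = -349967353/790430972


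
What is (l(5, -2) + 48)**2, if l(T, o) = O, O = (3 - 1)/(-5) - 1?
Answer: 54289/25 ≈ 2171.6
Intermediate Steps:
O = -7/5 (O = 2*(-1/5) - 1 = -2/5 - 1 = -7/5 ≈ -1.4000)
l(T, o) = -7/5
(l(5, -2) + 48)**2 = (-7/5 + 48)**2 = (233/5)**2 = 54289/25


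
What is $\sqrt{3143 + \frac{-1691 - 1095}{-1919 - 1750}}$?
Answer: $\frac{7 \sqrt{863671593}}{3669} \approx 56.069$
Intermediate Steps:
$\sqrt{3143 + \frac{-1691 - 1095}{-1919 - 1750}} = \sqrt{3143 - \frac{2786}{-3669}} = \sqrt{3143 - - \frac{2786}{3669}} = \sqrt{3143 + \frac{2786}{3669}} = \sqrt{\frac{11534453}{3669}} = \frac{7 \sqrt{863671593}}{3669}$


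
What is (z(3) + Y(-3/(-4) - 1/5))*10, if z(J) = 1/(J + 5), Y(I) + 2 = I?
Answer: -53/4 ≈ -13.250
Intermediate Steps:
Y(I) = -2 + I
z(J) = 1/(5 + J)
(z(3) + Y(-3/(-4) - 1/5))*10 = (1/(5 + 3) + (-2 + (-3/(-4) - 1/5)))*10 = (1/8 + (-2 + (-3*(-¼) - 1*⅕)))*10 = (⅛ + (-2 + (¾ - ⅕)))*10 = (⅛ + (-2 + 11/20))*10 = (⅛ - 29/20)*10 = -53/40*10 = -53/4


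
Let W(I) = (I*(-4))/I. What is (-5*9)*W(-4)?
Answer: 180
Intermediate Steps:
W(I) = -4 (W(I) = (-4*I)/I = -4)
(-5*9)*W(-4) = -5*9*(-4) = -45*(-4) = 180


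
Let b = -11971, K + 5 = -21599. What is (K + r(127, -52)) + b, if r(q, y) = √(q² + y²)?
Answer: -33575 + √18833 ≈ -33438.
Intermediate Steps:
K = -21604 (K = -5 - 21599 = -21604)
(K + r(127, -52)) + b = (-21604 + √(127² + (-52)²)) - 11971 = (-21604 + √(16129 + 2704)) - 11971 = (-21604 + √18833) - 11971 = -33575 + √18833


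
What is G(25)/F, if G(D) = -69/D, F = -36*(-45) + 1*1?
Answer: -69/40525 ≈ -0.0017027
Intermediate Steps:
F = 1621 (F = 1620 + 1 = 1621)
G(25)/F = -69/25/1621 = -69*1/25*(1/1621) = -69/25*1/1621 = -69/40525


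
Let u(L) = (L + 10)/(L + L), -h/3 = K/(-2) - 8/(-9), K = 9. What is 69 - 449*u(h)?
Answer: -9431/26 ≈ -362.73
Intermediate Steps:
h = 65/6 (h = -3*(9/(-2) - 8/(-9)) = -3*(9*(-½) - 8*(-⅑)) = -3*(-9/2 + 8/9) = -3*(-65/18) = 65/6 ≈ 10.833)
u(L) = (10 + L)/(2*L) (u(L) = (10 + L)/((2*L)) = (10 + L)*(1/(2*L)) = (10 + L)/(2*L))
69 - 449*u(h) = 69 - 449*(10 + 65/6)/(2*65/6) = 69 - 449*6*125/(2*65*6) = 69 - 449*25/26 = 69 - 11225/26 = -9431/26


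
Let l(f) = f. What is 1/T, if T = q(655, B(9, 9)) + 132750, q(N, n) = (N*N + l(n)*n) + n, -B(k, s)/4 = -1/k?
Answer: 81/45503827 ≈ 1.7801e-6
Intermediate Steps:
B(k, s) = 4/k (B(k, s) = -(-4)/k = 4/k)
q(N, n) = n + N² + n² (q(N, n) = (N*N + n*n) + n = (N² + n²) + n = n + N² + n²)
T = 45503827/81 (T = (4/9 + 655² + (4/9)²) + 132750 = (4*(⅑) + 429025 + (4*(⅑))²) + 132750 = (4/9 + 429025 + (4/9)²) + 132750 = (4/9 + 429025 + 16/81) + 132750 = 34751077/81 + 132750 = 45503827/81 ≈ 5.6178e+5)
1/T = 1/(45503827/81) = 81/45503827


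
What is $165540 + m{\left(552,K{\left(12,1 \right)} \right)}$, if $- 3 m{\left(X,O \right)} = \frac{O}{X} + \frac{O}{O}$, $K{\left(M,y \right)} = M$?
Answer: $\frac{22844473}{138} \approx 1.6554 \cdot 10^{5}$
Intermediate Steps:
$m{\left(X,O \right)} = - \frac{1}{3} - \frac{O}{3 X}$ ($m{\left(X,O \right)} = - \frac{\frac{O}{X} + \frac{O}{O}}{3} = - \frac{\frac{O}{X} + 1}{3} = - \frac{1 + \frac{O}{X}}{3} = - \frac{1}{3} - \frac{O}{3 X}$)
$165540 + m{\left(552,K{\left(12,1 \right)} \right)} = 165540 + \frac{\left(-1\right) 12 - 552}{3 \cdot 552} = 165540 + \frac{1}{3} \cdot \frac{1}{552} \left(-12 - 552\right) = 165540 + \frac{1}{3} \cdot \frac{1}{552} \left(-564\right) = 165540 - \frac{47}{138} = \frac{22844473}{138}$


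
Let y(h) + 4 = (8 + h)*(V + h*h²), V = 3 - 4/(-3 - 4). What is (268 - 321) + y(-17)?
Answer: 308895/7 ≈ 44128.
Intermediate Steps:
V = 25/7 (V = 3 - 4/(-7) = 3 - 4*(-⅐) = 3 + 4/7 = 25/7 ≈ 3.5714)
y(h) = -4 + (8 + h)*(25/7 + h³) (y(h) = -4 + (8 + h)*(25/7 + h*h²) = -4 + (8 + h)*(25/7 + h³))
(268 - 321) + y(-17) = (268 - 321) + (172/7 + (-17)⁴ + 8*(-17)³ + (25/7)*(-17)) = -53 + (172/7 + 83521 + 8*(-4913) - 425/7) = -53 + (172/7 + 83521 - 39304 - 425/7) = -53 + 309266/7 = 308895/7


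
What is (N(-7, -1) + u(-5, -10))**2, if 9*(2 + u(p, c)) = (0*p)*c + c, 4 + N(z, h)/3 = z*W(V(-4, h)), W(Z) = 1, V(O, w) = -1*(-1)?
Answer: 105625/81 ≈ 1304.0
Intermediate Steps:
V(O, w) = 1
N(z, h) = -12 + 3*z (N(z, h) = -12 + 3*(z*1) = -12 + 3*z)
u(p, c) = -2 + c/9 (u(p, c) = -2 + ((0*p)*c + c)/9 = -2 + (0*c + c)/9 = -2 + (0 + c)/9 = -2 + c/9)
(N(-7, -1) + u(-5, -10))**2 = ((-12 + 3*(-7)) + (-2 + (1/9)*(-10)))**2 = ((-12 - 21) + (-2 - 10/9))**2 = (-33 - 28/9)**2 = (-325/9)**2 = 105625/81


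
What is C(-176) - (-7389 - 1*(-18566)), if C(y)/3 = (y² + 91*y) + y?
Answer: 33175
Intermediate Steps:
C(y) = 3*y² + 276*y (C(y) = 3*((y² + 91*y) + y) = 3*(y² + 92*y) = 3*y² + 276*y)
C(-176) - (-7389 - 1*(-18566)) = 3*(-176)*(92 - 176) - (-7389 - 1*(-18566)) = 3*(-176)*(-84) - (-7389 + 18566) = 44352 - 1*11177 = 44352 - 11177 = 33175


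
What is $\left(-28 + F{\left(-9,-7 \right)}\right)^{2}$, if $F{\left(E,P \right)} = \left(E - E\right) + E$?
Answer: $1369$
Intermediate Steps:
$F{\left(E,P \right)} = E$ ($F{\left(E,P \right)} = 0 + E = E$)
$\left(-28 + F{\left(-9,-7 \right)}\right)^{2} = \left(-28 - 9\right)^{2} = \left(-37\right)^{2} = 1369$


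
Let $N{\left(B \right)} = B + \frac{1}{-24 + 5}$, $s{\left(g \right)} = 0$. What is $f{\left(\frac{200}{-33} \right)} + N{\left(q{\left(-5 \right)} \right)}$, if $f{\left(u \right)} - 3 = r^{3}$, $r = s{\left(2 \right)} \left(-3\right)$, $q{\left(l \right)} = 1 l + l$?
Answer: $- \frac{134}{19} \approx -7.0526$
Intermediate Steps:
$q{\left(l \right)} = 2 l$ ($q{\left(l \right)} = l + l = 2 l$)
$r = 0$ ($r = 0 \left(-3\right) = 0$)
$f{\left(u \right)} = 3$ ($f{\left(u \right)} = 3 + 0^{3} = 3 + 0 = 3$)
$N{\left(B \right)} = - \frac{1}{19} + B$ ($N{\left(B \right)} = B + \frac{1}{-19} = B - \frac{1}{19} = - \frac{1}{19} + B$)
$f{\left(\frac{200}{-33} \right)} + N{\left(q{\left(-5 \right)} \right)} = 3 + \left(- \frac{1}{19} + 2 \left(-5\right)\right) = 3 - \frac{191}{19} = - \frac{134}{19}$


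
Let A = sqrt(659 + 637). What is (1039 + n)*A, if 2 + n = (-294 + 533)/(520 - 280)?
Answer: 747357/20 ≈ 37368.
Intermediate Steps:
n = -241/240 (n = -2 + (-294 + 533)/(520 - 280) = -2 + 239/240 = -241/240 ≈ -1.0042)
A = 36 (A = sqrt(1296) = 36)
(1039 + n)*A = (1039 - 241/240)*36 = (249119/240)*36 = 747357/20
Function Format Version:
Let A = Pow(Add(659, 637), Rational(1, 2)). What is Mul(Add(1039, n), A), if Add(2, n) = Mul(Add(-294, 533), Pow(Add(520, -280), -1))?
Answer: Rational(747357, 20) ≈ 37368.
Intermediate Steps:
n = Rational(-241, 240) (n = Add(-2, Mul(Add(-294, 533), Pow(Add(520, -280), -1))) = Add(-2, Mul(239, Pow(240, -1))) = Add(-2, Mul(239, Rational(1, 240))) = Add(-2, Rational(239, 240)) = Rational(-241, 240) ≈ -1.0042)
A = 36 (A = Pow(1296, Rational(1, 2)) = 36)
Mul(Add(1039, n), A) = Mul(Add(1039, Rational(-241, 240)), 36) = Mul(Rational(249119, 240), 36) = Rational(747357, 20)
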